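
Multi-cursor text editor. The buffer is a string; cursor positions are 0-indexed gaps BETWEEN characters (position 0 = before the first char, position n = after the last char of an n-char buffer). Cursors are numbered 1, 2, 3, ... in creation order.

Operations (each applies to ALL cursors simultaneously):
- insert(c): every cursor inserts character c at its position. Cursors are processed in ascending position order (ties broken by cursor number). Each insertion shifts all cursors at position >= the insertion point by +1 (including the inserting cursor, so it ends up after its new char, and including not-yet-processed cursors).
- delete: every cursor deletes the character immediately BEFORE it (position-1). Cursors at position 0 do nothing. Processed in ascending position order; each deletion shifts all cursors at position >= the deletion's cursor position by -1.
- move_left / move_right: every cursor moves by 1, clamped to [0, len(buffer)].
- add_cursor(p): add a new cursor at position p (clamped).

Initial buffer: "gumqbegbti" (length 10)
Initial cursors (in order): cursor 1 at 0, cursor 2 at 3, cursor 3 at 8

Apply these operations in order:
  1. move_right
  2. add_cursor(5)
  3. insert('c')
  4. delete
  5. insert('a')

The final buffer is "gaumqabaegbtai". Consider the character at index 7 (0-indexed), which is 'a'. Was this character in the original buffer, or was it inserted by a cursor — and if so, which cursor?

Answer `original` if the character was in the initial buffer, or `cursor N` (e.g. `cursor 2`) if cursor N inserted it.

Answer: cursor 4

Derivation:
After op 1 (move_right): buffer="gumqbegbti" (len 10), cursors c1@1 c2@4 c3@9, authorship ..........
After op 2 (add_cursor(5)): buffer="gumqbegbti" (len 10), cursors c1@1 c2@4 c4@5 c3@9, authorship ..........
After op 3 (insert('c')): buffer="gcumqcbcegbtci" (len 14), cursors c1@2 c2@6 c4@8 c3@13, authorship .1...2.4....3.
After op 4 (delete): buffer="gumqbegbti" (len 10), cursors c1@1 c2@4 c4@5 c3@9, authorship ..........
After op 5 (insert('a')): buffer="gaumqabaegbtai" (len 14), cursors c1@2 c2@6 c4@8 c3@13, authorship .1...2.4....3.
Authorship (.=original, N=cursor N): . 1 . . . 2 . 4 . . . . 3 .
Index 7: author = 4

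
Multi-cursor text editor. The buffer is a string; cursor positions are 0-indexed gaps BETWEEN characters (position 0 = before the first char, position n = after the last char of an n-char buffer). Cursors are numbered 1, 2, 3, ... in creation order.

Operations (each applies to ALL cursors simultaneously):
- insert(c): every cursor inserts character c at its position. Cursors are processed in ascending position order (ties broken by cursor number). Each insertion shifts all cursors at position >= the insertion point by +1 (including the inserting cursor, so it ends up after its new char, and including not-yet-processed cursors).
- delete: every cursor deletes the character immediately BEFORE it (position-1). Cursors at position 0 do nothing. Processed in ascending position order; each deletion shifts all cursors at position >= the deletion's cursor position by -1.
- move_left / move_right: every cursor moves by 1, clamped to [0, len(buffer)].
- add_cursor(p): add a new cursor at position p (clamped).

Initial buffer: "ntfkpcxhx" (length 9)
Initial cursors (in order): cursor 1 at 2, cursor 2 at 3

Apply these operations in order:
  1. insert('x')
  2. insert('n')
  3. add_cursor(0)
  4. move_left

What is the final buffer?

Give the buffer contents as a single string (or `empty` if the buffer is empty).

After op 1 (insert('x')): buffer="ntxfxkpcxhx" (len 11), cursors c1@3 c2@5, authorship ..1.2......
After op 2 (insert('n')): buffer="ntxnfxnkpcxhx" (len 13), cursors c1@4 c2@7, authorship ..11.22......
After op 3 (add_cursor(0)): buffer="ntxnfxnkpcxhx" (len 13), cursors c3@0 c1@4 c2@7, authorship ..11.22......
After op 4 (move_left): buffer="ntxnfxnkpcxhx" (len 13), cursors c3@0 c1@3 c2@6, authorship ..11.22......

Answer: ntxnfxnkpcxhx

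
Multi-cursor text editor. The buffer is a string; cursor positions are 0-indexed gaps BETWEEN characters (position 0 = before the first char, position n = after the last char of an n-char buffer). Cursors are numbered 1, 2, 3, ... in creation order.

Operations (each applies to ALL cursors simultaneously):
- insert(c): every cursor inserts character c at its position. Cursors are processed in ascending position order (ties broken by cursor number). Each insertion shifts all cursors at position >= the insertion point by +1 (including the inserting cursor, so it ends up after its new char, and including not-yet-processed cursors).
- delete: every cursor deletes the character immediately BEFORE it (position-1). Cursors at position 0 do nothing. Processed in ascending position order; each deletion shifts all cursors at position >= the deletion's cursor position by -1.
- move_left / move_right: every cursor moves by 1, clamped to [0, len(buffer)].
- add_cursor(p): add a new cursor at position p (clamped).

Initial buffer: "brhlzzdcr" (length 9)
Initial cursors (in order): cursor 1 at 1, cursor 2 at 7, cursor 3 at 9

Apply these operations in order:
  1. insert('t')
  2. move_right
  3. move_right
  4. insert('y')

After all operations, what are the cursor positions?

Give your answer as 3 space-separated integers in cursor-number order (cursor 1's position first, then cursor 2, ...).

After op 1 (insert('t')): buffer="btrhlzzdtcrt" (len 12), cursors c1@2 c2@9 c3@12, authorship .1......2..3
After op 2 (move_right): buffer="btrhlzzdtcrt" (len 12), cursors c1@3 c2@10 c3@12, authorship .1......2..3
After op 3 (move_right): buffer="btrhlzzdtcrt" (len 12), cursors c1@4 c2@11 c3@12, authorship .1......2..3
After op 4 (insert('y')): buffer="btrhylzzdtcryty" (len 15), cursors c1@5 c2@13 c3@15, authorship .1..1....2..233

Answer: 5 13 15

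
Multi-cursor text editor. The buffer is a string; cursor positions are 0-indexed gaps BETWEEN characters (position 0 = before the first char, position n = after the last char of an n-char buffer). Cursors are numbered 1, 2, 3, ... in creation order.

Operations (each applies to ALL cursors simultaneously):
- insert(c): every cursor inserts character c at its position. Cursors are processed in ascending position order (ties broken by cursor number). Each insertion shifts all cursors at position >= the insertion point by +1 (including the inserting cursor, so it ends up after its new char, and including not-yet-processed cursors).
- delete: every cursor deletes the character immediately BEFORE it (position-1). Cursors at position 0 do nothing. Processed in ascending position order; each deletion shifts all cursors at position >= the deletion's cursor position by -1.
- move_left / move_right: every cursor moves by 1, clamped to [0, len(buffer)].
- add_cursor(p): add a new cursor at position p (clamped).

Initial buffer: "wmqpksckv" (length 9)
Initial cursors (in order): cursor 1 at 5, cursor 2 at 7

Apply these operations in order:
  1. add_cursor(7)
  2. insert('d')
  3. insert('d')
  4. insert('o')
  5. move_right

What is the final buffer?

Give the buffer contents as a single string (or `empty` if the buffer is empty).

Answer: wmqpkddoscddddookv

Derivation:
After op 1 (add_cursor(7)): buffer="wmqpksckv" (len 9), cursors c1@5 c2@7 c3@7, authorship .........
After op 2 (insert('d')): buffer="wmqpkdscddkv" (len 12), cursors c1@6 c2@10 c3@10, authorship .....1..23..
After op 3 (insert('d')): buffer="wmqpkddscddddkv" (len 15), cursors c1@7 c2@13 c3@13, authorship .....11..2323..
After op 4 (insert('o')): buffer="wmqpkddoscddddookv" (len 18), cursors c1@8 c2@16 c3@16, authorship .....111..232323..
After op 5 (move_right): buffer="wmqpkddoscddddookv" (len 18), cursors c1@9 c2@17 c3@17, authorship .....111..232323..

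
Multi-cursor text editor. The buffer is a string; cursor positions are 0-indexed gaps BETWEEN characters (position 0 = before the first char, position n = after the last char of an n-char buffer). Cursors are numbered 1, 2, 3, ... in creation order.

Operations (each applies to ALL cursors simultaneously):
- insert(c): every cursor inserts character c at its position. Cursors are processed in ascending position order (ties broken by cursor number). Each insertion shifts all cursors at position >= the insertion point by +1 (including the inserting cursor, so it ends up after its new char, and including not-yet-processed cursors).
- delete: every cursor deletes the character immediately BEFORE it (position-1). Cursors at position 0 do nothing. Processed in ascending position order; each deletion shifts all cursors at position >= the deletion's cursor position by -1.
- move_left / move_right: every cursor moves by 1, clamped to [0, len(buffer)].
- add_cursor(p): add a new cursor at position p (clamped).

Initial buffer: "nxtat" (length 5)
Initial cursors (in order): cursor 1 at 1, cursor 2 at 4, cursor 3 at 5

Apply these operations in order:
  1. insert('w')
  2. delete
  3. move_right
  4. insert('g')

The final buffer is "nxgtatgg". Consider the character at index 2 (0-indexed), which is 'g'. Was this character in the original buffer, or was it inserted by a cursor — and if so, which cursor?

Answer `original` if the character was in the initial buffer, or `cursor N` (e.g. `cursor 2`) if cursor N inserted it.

After op 1 (insert('w')): buffer="nwxtawtw" (len 8), cursors c1@2 c2@6 c3@8, authorship .1...2.3
After op 2 (delete): buffer="nxtat" (len 5), cursors c1@1 c2@4 c3@5, authorship .....
After op 3 (move_right): buffer="nxtat" (len 5), cursors c1@2 c2@5 c3@5, authorship .....
After op 4 (insert('g')): buffer="nxgtatgg" (len 8), cursors c1@3 c2@8 c3@8, authorship ..1...23
Authorship (.=original, N=cursor N): . . 1 . . . 2 3
Index 2: author = 1

Answer: cursor 1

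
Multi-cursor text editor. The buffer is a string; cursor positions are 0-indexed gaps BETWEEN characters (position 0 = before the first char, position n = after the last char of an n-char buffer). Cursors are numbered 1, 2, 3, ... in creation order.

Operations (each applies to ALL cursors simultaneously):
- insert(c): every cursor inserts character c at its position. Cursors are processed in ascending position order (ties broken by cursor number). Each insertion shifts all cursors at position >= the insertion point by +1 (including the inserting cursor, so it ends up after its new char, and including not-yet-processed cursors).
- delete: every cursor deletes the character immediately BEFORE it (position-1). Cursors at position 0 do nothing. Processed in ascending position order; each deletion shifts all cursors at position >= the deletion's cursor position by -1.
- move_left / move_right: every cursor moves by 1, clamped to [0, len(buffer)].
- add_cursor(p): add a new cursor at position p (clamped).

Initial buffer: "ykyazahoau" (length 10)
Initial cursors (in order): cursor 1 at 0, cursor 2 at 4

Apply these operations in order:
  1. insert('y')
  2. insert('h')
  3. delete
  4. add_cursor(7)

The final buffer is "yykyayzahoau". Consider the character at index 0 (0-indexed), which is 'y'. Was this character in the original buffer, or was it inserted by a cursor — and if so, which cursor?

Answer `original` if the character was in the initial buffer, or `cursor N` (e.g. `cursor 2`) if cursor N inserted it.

After op 1 (insert('y')): buffer="yykyayzahoau" (len 12), cursors c1@1 c2@6, authorship 1....2......
After op 2 (insert('h')): buffer="yhykyayhzahoau" (len 14), cursors c1@2 c2@8, authorship 11....22......
After op 3 (delete): buffer="yykyayzahoau" (len 12), cursors c1@1 c2@6, authorship 1....2......
After op 4 (add_cursor(7)): buffer="yykyayzahoau" (len 12), cursors c1@1 c2@6 c3@7, authorship 1....2......
Authorship (.=original, N=cursor N): 1 . . . . 2 . . . . . .
Index 0: author = 1

Answer: cursor 1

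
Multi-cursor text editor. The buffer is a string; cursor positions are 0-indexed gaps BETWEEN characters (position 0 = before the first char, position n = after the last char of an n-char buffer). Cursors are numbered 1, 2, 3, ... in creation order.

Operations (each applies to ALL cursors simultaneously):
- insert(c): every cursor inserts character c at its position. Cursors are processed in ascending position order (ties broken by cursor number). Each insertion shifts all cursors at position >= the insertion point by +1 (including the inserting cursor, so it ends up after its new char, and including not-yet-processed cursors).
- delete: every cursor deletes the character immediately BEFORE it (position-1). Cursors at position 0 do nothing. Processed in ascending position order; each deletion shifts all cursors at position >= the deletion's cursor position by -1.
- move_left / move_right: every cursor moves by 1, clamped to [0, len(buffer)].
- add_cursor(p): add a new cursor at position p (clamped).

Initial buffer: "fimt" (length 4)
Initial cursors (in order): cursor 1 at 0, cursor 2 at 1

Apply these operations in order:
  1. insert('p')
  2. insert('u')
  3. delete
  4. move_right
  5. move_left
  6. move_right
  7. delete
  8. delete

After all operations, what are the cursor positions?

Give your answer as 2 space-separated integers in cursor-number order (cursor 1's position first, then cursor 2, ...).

Answer: 0 0

Derivation:
After op 1 (insert('p')): buffer="pfpimt" (len 6), cursors c1@1 c2@3, authorship 1.2...
After op 2 (insert('u')): buffer="pufpuimt" (len 8), cursors c1@2 c2@5, authorship 11.22...
After op 3 (delete): buffer="pfpimt" (len 6), cursors c1@1 c2@3, authorship 1.2...
After op 4 (move_right): buffer="pfpimt" (len 6), cursors c1@2 c2@4, authorship 1.2...
After op 5 (move_left): buffer="pfpimt" (len 6), cursors c1@1 c2@3, authorship 1.2...
After op 6 (move_right): buffer="pfpimt" (len 6), cursors c1@2 c2@4, authorship 1.2...
After op 7 (delete): buffer="ppmt" (len 4), cursors c1@1 c2@2, authorship 12..
After op 8 (delete): buffer="mt" (len 2), cursors c1@0 c2@0, authorship ..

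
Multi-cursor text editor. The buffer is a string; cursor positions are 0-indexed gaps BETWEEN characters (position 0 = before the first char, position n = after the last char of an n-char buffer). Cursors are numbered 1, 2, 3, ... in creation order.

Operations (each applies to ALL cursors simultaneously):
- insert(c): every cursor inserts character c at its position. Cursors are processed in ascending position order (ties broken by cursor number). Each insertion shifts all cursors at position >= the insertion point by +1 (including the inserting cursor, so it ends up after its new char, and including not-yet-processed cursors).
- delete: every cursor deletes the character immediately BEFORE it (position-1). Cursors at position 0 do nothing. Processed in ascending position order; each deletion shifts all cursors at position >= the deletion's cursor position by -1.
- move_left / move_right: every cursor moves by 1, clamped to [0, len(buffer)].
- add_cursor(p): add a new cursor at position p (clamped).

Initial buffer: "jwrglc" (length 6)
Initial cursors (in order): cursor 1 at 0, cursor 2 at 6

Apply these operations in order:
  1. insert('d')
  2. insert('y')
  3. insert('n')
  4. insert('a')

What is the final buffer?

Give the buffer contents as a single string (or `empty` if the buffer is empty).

After op 1 (insert('d')): buffer="djwrglcd" (len 8), cursors c1@1 c2@8, authorship 1......2
After op 2 (insert('y')): buffer="dyjwrglcdy" (len 10), cursors c1@2 c2@10, authorship 11......22
After op 3 (insert('n')): buffer="dynjwrglcdyn" (len 12), cursors c1@3 c2@12, authorship 111......222
After op 4 (insert('a')): buffer="dynajwrglcdyna" (len 14), cursors c1@4 c2@14, authorship 1111......2222

Answer: dynajwrglcdyna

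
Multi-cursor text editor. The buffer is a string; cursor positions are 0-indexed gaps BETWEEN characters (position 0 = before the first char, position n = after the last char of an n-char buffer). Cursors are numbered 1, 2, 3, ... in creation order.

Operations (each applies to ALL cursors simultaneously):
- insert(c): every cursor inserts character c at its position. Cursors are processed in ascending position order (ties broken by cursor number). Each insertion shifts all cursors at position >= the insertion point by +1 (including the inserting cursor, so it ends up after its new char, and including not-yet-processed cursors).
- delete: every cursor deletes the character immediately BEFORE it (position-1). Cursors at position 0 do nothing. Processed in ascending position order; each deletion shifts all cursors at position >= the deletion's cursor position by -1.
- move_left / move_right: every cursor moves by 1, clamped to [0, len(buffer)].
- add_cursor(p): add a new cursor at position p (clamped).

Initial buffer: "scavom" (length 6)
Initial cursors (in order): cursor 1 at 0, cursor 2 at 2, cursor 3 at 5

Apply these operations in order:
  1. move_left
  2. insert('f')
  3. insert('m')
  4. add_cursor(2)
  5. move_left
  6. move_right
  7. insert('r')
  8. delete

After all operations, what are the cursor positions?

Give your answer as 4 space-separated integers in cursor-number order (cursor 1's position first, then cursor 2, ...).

After op 1 (move_left): buffer="scavom" (len 6), cursors c1@0 c2@1 c3@4, authorship ......
After op 2 (insert('f')): buffer="fsfcavfom" (len 9), cursors c1@1 c2@3 c3@7, authorship 1.2...3..
After op 3 (insert('m')): buffer="fmsfmcavfmom" (len 12), cursors c1@2 c2@5 c3@10, authorship 11.22...33..
After op 4 (add_cursor(2)): buffer="fmsfmcavfmom" (len 12), cursors c1@2 c4@2 c2@5 c3@10, authorship 11.22...33..
After op 5 (move_left): buffer="fmsfmcavfmom" (len 12), cursors c1@1 c4@1 c2@4 c3@9, authorship 11.22...33..
After op 6 (move_right): buffer="fmsfmcavfmom" (len 12), cursors c1@2 c4@2 c2@5 c3@10, authorship 11.22...33..
After op 7 (insert('r')): buffer="fmrrsfmrcavfmrom" (len 16), cursors c1@4 c4@4 c2@8 c3@14, authorship 1114.222...333..
After op 8 (delete): buffer="fmsfmcavfmom" (len 12), cursors c1@2 c4@2 c2@5 c3@10, authorship 11.22...33..

Answer: 2 5 10 2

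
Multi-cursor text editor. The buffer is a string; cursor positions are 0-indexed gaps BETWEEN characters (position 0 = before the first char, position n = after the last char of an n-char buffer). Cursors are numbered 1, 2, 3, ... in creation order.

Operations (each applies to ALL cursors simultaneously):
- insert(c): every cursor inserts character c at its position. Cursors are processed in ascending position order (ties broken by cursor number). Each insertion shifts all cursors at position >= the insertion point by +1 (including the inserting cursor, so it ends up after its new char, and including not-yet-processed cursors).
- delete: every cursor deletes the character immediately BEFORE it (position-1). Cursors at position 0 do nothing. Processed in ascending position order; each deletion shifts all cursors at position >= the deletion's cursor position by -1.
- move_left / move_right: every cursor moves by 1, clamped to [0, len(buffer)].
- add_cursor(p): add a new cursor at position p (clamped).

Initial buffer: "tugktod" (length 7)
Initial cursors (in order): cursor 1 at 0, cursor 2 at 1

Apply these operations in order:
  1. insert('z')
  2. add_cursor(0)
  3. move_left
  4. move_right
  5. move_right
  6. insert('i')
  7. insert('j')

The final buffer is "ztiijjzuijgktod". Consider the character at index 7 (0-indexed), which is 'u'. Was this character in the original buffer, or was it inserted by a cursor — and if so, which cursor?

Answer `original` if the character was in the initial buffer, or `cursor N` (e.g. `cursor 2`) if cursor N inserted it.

Answer: original

Derivation:
After op 1 (insert('z')): buffer="ztzugktod" (len 9), cursors c1@1 c2@3, authorship 1.2......
After op 2 (add_cursor(0)): buffer="ztzugktod" (len 9), cursors c3@0 c1@1 c2@3, authorship 1.2......
After op 3 (move_left): buffer="ztzugktod" (len 9), cursors c1@0 c3@0 c2@2, authorship 1.2......
After op 4 (move_right): buffer="ztzugktod" (len 9), cursors c1@1 c3@1 c2@3, authorship 1.2......
After op 5 (move_right): buffer="ztzugktod" (len 9), cursors c1@2 c3@2 c2@4, authorship 1.2......
After op 6 (insert('i')): buffer="ztiizuigktod" (len 12), cursors c1@4 c3@4 c2@7, authorship 1.132.2.....
After op 7 (insert('j')): buffer="ztiijjzuijgktod" (len 15), cursors c1@6 c3@6 c2@10, authorship 1.13132.22.....
Authorship (.=original, N=cursor N): 1 . 1 3 1 3 2 . 2 2 . . . . .
Index 7: author = original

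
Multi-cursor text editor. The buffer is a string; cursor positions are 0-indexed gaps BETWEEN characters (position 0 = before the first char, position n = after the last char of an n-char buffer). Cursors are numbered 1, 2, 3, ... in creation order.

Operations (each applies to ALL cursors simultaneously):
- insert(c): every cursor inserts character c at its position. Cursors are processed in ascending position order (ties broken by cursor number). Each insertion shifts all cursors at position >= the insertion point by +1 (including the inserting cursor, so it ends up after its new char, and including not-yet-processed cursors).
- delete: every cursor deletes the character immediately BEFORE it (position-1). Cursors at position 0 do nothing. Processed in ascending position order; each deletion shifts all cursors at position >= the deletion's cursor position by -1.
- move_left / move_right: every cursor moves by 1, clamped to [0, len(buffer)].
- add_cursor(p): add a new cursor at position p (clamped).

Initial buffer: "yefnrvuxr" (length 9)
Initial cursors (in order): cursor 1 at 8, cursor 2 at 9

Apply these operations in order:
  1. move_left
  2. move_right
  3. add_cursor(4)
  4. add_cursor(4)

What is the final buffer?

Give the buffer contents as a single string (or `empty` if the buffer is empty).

Answer: yefnrvuxr

Derivation:
After op 1 (move_left): buffer="yefnrvuxr" (len 9), cursors c1@7 c2@8, authorship .........
After op 2 (move_right): buffer="yefnrvuxr" (len 9), cursors c1@8 c2@9, authorship .........
After op 3 (add_cursor(4)): buffer="yefnrvuxr" (len 9), cursors c3@4 c1@8 c2@9, authorship .........
After op 4 (add_cursor(4)): buffer="yefnrvuxr" (len 9), cursors c3@4 c4@4 c1@8 c2@9, authorship .........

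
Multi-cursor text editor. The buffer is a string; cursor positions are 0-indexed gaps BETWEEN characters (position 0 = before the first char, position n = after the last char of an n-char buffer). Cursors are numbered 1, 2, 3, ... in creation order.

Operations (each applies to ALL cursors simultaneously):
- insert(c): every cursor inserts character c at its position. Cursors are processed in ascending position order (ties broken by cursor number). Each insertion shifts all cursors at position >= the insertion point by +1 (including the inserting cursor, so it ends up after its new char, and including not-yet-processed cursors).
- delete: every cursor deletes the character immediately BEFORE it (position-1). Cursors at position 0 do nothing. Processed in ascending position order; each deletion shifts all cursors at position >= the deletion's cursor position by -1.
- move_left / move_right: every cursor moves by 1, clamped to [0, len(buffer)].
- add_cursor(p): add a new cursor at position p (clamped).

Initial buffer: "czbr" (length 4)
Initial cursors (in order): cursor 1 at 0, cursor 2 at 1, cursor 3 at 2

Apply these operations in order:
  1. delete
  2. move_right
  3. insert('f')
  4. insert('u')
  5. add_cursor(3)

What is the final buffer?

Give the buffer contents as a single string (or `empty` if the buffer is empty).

Answer: bfffuuur

Derivation:
After op 1 (delete): buffer="br" (len 2), cursors c1@0 c2@0 c3@0, authorship ..
After op 2 (move_right): buffer="br" (len 2), cursors c1@1 c2@1 c3@1, authorship ..
After op 3 (insert('f')): buffer="bfffr" (len 5), cursors c1@4 c2@4 c3@4, authorship .123.
After op 4 (insert('u')): buffer="bfffuuur" (len 8), cursors c1@7 c2@7 c3@7, authorship .123123.
After op 5 (add_cursor(3)): buffer="bfffuuur" (len 8), cursors c4@3 c1@7 c2@7 c3@7, authorship .123123.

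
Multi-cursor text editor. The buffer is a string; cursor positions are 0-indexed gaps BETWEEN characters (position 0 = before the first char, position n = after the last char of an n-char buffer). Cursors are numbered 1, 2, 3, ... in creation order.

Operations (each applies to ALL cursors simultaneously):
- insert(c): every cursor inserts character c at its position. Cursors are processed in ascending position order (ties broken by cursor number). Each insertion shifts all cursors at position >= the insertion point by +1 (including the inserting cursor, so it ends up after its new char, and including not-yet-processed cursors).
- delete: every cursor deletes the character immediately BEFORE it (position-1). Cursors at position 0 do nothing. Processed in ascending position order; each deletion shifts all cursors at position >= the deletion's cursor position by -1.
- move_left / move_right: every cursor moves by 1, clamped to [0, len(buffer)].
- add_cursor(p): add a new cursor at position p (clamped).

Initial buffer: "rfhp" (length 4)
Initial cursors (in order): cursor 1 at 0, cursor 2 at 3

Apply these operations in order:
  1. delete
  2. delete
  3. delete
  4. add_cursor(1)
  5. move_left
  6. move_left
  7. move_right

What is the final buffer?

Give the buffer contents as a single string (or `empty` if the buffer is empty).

Answer: p

Derivation:
After op 1 (delete): buffer="rfp" (len 3), cursors c1@0 c2@2, authorship ...
After op 2 (delete): buffer="rp" (len 2), cursors c1@0 c2@1, authorship ..
After op 3 (delete): buffer="p" (len 1), cursors c1@0 c2@0, authorship .
After op 4 (add_cursor(1)): buffer="p" (len 1), cursors c1@0 c2@0 c3@1, authorship .
After op 5 (move_left): buffer="p" (len 1), cursors c1@0 c2@0 c3@0, authorship .
After op 6 (move_left): buffer="p" (len 1), cursors c1@0 c2@0 c3@0, authorship .
After op 7 (move_right): buffer="p" (len 1), cursors c1@1 c2@1 c3@1, authorship .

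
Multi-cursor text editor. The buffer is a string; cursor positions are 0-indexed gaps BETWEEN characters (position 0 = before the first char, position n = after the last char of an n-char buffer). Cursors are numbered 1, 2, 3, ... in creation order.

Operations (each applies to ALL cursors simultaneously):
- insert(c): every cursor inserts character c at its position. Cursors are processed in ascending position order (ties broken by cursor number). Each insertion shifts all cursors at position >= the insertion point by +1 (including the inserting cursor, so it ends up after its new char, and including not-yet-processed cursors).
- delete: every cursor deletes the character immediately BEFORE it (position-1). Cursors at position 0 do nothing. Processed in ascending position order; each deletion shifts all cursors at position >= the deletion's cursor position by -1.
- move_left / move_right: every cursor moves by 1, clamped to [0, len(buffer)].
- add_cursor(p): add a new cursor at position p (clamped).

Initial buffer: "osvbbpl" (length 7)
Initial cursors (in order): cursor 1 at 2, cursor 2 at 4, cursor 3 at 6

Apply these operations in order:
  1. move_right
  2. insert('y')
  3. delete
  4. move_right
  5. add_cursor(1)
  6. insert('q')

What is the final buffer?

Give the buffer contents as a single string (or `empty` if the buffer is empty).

Answer: oqsvbqbpqlq

Derivation:
After op 1 (move_right): buffer="osvbbpl" (len 7), cursors c1@3 c2@5 c3@7, authorship .......
After op 2 (insert('y')): buffer="osvybbyply" (len 10), cursors c1@4 c2@7 c3@10, authorship ...1..2..3
After op 3 (delete): buffer="osvbbpl" (len 7), cursors c1@3 c2@5 c3@7, authorship .......
After op 4 (move_right): buffer="osvbbpl" (len 7), cursors c1@4 c2@6 c3@7, authorship .......
After op 5 (add_cursor(1)): buffer="osvbbpl" (len 7), cursors c4@1 c1@4 c2@6 c3@7, authorship .......
After op 6 (insert('q')): buffer="oqsvbqbpqlq" (len 11), cursors c4@2 c1@6 c2@9 c3@11, authorship .4...1..2.3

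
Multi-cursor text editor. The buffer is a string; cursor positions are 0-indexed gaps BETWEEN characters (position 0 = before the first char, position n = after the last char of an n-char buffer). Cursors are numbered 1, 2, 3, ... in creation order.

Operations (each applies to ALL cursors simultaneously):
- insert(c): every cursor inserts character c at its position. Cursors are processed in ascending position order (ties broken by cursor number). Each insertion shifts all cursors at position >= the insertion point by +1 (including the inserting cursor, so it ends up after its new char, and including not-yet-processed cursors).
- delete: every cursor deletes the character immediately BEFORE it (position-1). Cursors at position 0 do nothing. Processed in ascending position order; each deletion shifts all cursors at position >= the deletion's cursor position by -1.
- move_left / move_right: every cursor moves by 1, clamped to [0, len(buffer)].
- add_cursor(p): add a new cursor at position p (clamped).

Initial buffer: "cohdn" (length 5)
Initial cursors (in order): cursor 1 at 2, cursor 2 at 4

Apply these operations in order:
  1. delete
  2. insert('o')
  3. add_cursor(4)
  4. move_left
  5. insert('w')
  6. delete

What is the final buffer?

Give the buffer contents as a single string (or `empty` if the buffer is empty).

Answer: cohon

Derivation:
After op 1 (delete): buffer="chn" (len 3), cursors c1@1 c2@2, authorship ...
After op 2 (insert('o')): buffer="cohon" (len 5), cursors c1@2 c2@4, authorship .1.2.
After op 3 (add_cursor(4)): buffer="cohon" (len 5), cursors c1@2 c2@4 c3@4, authorship .1.2.
After op 4 (move_left): buffer="cohon" (len 5), cursors c1@1 c2@3 c3@3, authorship .1.2.
After op 5 (insert('w')): buffer="cwohwwon" (len 8), cursors c1@2 c2@6 c3@6, authorship .11.232.
After op 6 (delete): buffer="cohon" (len 5), cursors c1@1 c2@3 c3@3, authorship .1.2.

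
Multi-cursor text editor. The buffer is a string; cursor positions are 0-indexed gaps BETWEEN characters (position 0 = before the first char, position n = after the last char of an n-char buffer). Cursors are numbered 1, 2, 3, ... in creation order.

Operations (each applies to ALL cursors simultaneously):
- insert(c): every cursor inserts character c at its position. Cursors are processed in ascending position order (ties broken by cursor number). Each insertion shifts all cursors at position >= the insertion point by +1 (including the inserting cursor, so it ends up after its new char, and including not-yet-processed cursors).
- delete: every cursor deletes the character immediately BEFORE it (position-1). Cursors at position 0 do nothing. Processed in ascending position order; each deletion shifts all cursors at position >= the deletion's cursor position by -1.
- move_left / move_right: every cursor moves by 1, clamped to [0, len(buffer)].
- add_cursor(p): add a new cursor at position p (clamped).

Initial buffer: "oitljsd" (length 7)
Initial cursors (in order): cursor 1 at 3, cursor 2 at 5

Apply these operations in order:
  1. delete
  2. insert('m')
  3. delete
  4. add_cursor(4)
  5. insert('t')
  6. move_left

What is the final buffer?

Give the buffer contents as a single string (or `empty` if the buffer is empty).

Answer: oitltstd

Derivation:
After op 1 (delete): buffer="oilsd" (len 5), cursors c1@2 c2@3, authorship .....
After op 2 (insert('m')): buffer="oimlmsd" (len 7), cursors c1@3 c2@5, authorship ..1.2..
After op 3 (delete): buffer="oilsd" (len 5), cursors c1@2 c2@3, authorship .....
After op 4 (add_cursor(4)): buffer="oilsd" (len 5), cursors c1@2 c2@3 c3@4, authorship .....
After op 5 (insert('t')): buffer="oitltstd" (len 8), cursors c1@3 c2@5 c3@7, authorship ..1.2.3.
After op 6 (move_left): buffer="oitltstd" (len 8), cursors c1@2 c2@4 c3@6, authorship ..1.2.3.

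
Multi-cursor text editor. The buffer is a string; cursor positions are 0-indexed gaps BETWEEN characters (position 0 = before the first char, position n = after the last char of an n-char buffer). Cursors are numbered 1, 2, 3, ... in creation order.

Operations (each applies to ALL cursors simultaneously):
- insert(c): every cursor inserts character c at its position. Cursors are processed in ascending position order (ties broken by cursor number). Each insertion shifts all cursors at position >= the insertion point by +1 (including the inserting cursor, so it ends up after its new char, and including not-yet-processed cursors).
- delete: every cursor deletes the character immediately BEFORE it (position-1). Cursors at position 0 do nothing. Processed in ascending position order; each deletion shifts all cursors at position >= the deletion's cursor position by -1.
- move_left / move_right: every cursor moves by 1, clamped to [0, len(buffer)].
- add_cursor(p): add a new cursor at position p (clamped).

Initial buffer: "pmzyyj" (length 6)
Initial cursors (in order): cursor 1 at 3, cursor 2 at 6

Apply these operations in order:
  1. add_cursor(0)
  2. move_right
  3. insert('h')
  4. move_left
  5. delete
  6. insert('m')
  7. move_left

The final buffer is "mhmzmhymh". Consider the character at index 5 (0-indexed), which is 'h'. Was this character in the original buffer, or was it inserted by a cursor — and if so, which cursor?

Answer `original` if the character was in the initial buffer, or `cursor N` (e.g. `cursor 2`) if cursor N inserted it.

Answer: cursor 1

Derivation:
After op 1 (add_cursor(0)): buffer="pmzyyj" (len 6), cursors c3@0 c1@3 c2@6, authorship ......
After op 2 (move_right): buffer="pmzyyj" (len 6), cursors c3@1 c1@4 c2@6, authorship ......
After op 3 (insert('h')): buffer="phmzyhyjh" (len 9), cursors c3@2 c1@6 c2@9, authorship .3...1..2
After op 4 (move_left): buffer="phmzyhyjh" (len 9), cursors c3@1 c1@5 c2@8, authorship .3...1..2
After op 5 (delete): buffer="hmzhyh" (len 6), cursors c3@0 c1@3 c2@5, authorship 3..1.2
After op 6 (insert('m')): buffer="mhmzmhymh" (len 9), cursors c3@1 c1@5 c2@8, authorship 33..11.22
After op 7 (move_left): buffer="mhmzmhymh" (len 9), cursors c3@0 c1@4 c2@7, authorship 33..11.22
Authorship (.=original, N=cursor N): 3 3 . . 1 1 . 2 2
Index 5: author = 1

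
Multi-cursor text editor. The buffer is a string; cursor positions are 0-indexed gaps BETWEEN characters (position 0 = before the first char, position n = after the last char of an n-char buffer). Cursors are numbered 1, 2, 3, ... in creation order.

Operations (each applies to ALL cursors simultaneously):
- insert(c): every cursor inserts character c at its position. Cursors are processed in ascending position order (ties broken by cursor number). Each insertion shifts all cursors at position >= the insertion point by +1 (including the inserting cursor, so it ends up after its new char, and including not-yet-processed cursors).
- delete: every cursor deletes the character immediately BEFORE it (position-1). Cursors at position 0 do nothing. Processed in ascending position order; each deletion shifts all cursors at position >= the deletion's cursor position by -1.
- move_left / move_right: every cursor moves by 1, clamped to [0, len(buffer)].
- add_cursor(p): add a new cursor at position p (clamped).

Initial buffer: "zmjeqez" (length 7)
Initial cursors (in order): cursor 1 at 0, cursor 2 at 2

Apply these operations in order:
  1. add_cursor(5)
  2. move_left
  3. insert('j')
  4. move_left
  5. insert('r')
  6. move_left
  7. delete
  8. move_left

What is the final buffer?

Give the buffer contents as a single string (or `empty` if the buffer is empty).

Answer: rjrjmjrjqez

Derivation:
After op 1 (add_cursor(5)): buffer="zmjeqez" (len 7), cursors c1@0 c2@2 c3@5, authorship .......
After op 2 (move_left): buffer="zmjeqez" (len 7), cursors c1@0 c2@1 c3@4, authorship .......
After op 3 (insert('j')): buffer="jzjmjejqez" (len 10), cursors c1@1 c2@3 c3@7, authorship 1.2...3...
After op 4 (move_left): buffer="jzjmjejqez" (len 10), cursors c1@0 c2@2 c3@6, authorship 1.2...3...
After op 5 (insert('r')): buffer="rjzrjmjerjqez" (len 13), cursors c1@1 c2@4 c3@9, authorship 11.22...33...
After op 6 (move_left): buffer="rjzrjmjerjqez" (len 13), cursors c1@0 c2@3 c3@8, authorship 11.22...33...
After op 7 (delete): buffer="rjrjmjrjqez" (len 11), cursors c1@0 c2@2 c3@6, authorship 1122..33...
After op 8 (move_left): buffer="rjrjmjrjqez" (len 11), cursors c1@0 c2@1 c3@5, authorship 1122..33...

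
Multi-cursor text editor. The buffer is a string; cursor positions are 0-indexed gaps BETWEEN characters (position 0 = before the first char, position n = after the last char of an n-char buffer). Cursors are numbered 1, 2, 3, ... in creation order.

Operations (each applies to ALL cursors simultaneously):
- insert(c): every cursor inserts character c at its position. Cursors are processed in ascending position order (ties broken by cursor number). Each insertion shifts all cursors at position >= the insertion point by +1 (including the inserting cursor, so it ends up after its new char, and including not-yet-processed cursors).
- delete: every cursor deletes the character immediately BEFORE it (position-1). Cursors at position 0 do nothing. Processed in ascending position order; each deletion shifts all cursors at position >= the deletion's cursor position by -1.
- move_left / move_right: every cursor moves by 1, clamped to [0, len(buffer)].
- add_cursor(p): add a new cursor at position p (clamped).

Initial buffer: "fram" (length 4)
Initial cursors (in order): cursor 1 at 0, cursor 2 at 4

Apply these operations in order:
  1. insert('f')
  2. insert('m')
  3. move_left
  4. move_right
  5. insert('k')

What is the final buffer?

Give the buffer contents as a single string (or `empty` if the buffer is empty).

Answer: fmkframfmk

Derivation:
After op 1 (insert('f')): buffer="fframf" (len 6), cursors c1@1 c2@6, authorship 1....2
After op 2 (insert('m')): buffer="fmframfm" (len 8), cursors c1@2 c2@8, authorship 11....22
After op 3 (move_left): buffer="fmframfm" (len 8), cursors c1@1 c2@7, authorship 11....22
After op 4 (move_right): buffer="fmframfm" (len 8), cursors c1@2 c2@8, authorship 11....22
After op 5 (insert('k')): buffer="fmkframfmk" (len 10), cursors c1@3 c2@10, authorship 111....222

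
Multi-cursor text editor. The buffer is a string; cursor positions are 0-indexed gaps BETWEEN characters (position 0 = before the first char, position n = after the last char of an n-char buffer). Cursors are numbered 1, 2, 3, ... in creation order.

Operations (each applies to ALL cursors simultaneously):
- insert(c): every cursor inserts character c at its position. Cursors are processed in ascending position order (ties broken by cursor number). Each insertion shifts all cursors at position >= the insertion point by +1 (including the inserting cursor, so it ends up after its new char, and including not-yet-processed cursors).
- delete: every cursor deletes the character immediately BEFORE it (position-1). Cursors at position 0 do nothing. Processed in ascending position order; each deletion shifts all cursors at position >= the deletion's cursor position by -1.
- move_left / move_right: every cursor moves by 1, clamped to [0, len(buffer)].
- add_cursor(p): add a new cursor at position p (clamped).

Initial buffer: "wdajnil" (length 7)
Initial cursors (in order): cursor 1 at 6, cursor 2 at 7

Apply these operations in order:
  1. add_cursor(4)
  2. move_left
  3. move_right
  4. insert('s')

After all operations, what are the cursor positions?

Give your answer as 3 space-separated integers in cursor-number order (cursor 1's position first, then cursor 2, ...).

After op 1 (add_cursor(4)): buffer="wdajnil" (len 7), cursors c3@4 c1@6 c2@7, authorship .......
After op 2 (move_left): buffer="wdajnil" (len 7), cursors c3@3 c1@5 c2@6, authorship .......
After op 3 (move_right): buffer="wdajnil" (len 7), cursors c3@4 c1@6 c2@7, authorship .......
After op 4 (insert('s')): buffer="wdajsnisls" (len 10), cursors c3@5 c1@8 c2@10, authorship ....3..1.2

Answer: 8 10 5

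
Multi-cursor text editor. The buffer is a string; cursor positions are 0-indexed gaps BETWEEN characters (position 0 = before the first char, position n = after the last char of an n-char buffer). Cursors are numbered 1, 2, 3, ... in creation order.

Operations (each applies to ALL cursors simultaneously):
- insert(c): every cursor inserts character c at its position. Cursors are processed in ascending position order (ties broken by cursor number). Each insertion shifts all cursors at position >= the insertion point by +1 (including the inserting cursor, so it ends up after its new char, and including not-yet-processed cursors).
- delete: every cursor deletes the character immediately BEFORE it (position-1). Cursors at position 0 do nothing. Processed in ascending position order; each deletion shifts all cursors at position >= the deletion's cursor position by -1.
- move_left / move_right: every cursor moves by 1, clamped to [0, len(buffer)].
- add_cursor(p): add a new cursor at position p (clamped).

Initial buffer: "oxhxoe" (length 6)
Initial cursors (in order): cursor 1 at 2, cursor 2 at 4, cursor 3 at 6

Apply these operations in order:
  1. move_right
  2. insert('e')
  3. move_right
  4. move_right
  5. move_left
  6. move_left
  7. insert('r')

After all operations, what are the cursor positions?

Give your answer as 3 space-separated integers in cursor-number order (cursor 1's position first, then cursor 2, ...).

After op 1 (move_right): buffer="oxhxoe" (len 6), cursors c1@3 c2@5 c3@6, authorship ......
After op 2 (insert('e')): buffer="oxhexoeee" (len 9), cursors c1@4 c2@7 c3@9, authorship ...1..2.3
After op 3 (move_right): buffer="oxhexoeee" (len 9), cursors c1@5 c2@8 c3@9, authorship ...1..2.3
After op 4 (move_right): buffer="oxhexoeee" (len 9), cursors c1@6 c2@9 c3@9, authorship ...1..2.3
After op 5 (move_left): buffer="oxhexoeee" (len 9), cursors c1@5 c2@8 c3@8, authorship ...1..2.3
After op 6 (move_left): buffer="oxhexoeee" (len 9), cursors c1@4 c2@7 c3@7, authorship ...1..2.3
After op 7 (insert('r')): buffer="oxherxoerree" (len 12), cursors c1@5 c2@10 c3@10, authorship ...11..223.3

Answer: 5 10 10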